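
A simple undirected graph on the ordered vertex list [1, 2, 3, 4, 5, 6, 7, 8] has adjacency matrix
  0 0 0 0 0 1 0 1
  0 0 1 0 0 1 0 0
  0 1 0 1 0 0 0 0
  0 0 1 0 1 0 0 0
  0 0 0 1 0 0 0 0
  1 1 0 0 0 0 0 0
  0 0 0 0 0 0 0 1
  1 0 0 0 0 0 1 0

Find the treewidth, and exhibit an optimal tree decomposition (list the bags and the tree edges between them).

Every bag has size at most 2, so the width is 2 − 1 = 1 and tw(G) ≤ 1. Since G has at least one edge (e.g. 5–4), it is not an edgeless graph, so tw(G) ≥ 1. Combining the bounds, tw(G) = 1.

Treewidth 1.
One such decomposition:
Bags: B1 = {4, 5}  B2 = {3, 4}  B3 = {2, 3}  B4 = {2, 6}  B5 = {1, 6}  B6 = {1, 8}  B7 = {7, 8}
Tree: B1–B2, B2–B3, B3–B4, B4–B5, B5–B6, B6–B7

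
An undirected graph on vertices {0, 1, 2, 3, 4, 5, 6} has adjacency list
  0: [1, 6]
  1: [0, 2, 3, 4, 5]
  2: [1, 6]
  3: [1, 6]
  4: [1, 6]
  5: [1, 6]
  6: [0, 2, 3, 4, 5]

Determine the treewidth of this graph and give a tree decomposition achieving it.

Every bag has size at most 3, so the width is 3 − 1 = 2 and tw(G) ≤ 2. Since 6–4–1–2–6 is a cycle in G, G is not acyclic. Forests are exactly the graphs of treewidth ≤ 1, so tw(G) ≥ 2. Combining the bounds, tw(G) = 2.

Treewidth 2.
Bags: B1 = {1, 4, 6}  B2 = {1, 2, 6}  B3 = {0, 1, 6}  B4 = {1, 3, 6}  B5 = {1, 5, 6}
Tree: B1–B2, B2–B3, B3–B4, B4–B5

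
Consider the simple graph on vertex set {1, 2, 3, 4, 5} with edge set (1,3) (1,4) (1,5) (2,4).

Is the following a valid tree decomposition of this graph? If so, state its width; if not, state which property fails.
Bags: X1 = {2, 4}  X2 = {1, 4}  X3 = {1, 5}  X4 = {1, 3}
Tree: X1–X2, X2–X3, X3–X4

Yes; width 1.

Vertex coverage: the bags together contain {1, 2, 3, 4, 5}, the full vertex set. Edge coverage: each edge of G has both endpoints in at least one bag. Running intersection: for every vertex, the bags containing it form a connected subtree. All three properties hold, so this is a valid tree decomposition of width max|bag| − 1 = 1, and hence tw(G) ≤ 1.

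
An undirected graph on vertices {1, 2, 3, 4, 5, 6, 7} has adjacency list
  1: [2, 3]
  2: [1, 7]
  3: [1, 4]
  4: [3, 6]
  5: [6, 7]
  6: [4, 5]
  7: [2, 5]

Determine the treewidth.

A width-2 tree decomposition is:
Bags: B1 = {1, 2, 3}  B2 = {2, 3, 4}  B3 = {2, 4, 6}  B4 = {2, 5, 6}  B5 = {2, 5, 7}
Tree: B1–B2, B2–B3, B3–B4, B4–B5
Every bag has size at most 3, so the width is 3 − 1 = 2 and tw(G) ≤ 2. Since 2–1–3–4–6–5–7–2 is a cycle in G, G is not acyclic. Forests are exactly the graphs of treewidth ≤ 1, so tw(G) ≥ 2. Therefore the treewidth is 2.

2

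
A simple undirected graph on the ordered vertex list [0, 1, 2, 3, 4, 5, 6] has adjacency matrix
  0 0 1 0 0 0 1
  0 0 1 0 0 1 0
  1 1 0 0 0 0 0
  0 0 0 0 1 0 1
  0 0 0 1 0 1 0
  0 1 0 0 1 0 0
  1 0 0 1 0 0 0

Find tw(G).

2

A width-2 tree decomposition is:
Bags: B1 = {3, 4, 6}  B2 = {4, 5, 6}  B3 = {1, 5, 6}  B4 = {1, 2, 6}  B5 = {0, 2, 6}
Tree: B1–B2, B2–B3, B3–B4, B4–B5
Every bag has size at most 3, so the width is 3 − 1 = 2 and tw(G) ≤ 2. For the lower bound, G contains the cycle 6–3–4–5–1–2–0–6, so G is not a forest; only forests have treewidth ≤ 1, hence tw(G) ≥ 2. Therefore the treewidth is 2.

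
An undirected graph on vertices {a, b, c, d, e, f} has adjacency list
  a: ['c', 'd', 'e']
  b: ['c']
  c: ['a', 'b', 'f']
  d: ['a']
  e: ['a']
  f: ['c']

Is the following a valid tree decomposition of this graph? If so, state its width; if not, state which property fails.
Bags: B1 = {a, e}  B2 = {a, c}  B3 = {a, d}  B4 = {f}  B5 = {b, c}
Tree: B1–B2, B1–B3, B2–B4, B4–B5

A tree decomposition must satisfy three properties: every vertex lies in some bag; for every edge, both endpoints lie together in some bag; and for every vertex, the bags containing it form a connected subtree. Here edge (c,f) lies in no bag, so the decomposition is invalid.

No — edge (c,f) lies in no bag.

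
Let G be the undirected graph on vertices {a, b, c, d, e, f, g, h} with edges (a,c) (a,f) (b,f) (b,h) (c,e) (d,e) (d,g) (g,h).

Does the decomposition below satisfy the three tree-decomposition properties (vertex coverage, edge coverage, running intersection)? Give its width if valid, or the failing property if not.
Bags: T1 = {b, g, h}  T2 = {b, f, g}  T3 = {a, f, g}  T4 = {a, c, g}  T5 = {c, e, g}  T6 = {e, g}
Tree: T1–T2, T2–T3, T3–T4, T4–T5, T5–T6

No — vertex d appears in no bag.

A tree decomposition must satisfy three properties: every vertex lies in some bag; for every edge, both endpoints lie together in some bag; and for every vertex, the bags containing it form a connected subtree. Here vertex d appears in no bag, so the decomposition is invalid.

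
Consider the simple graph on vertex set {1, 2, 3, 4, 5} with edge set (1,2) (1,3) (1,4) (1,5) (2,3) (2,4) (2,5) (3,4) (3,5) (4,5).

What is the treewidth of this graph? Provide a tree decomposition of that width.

With just one bag of size 5, the width is 5 − 1 = 4, so tw(G) ≤ 4. Conversely, {1, 2, 3, 4, 5} is a clique of size 5, and the vertices of any clique must share a bag in every tree decomposition; so some bag has ≥ 5 vertices and tw(G) ≥ 4. Therefore the treewidth is 4.

Treewidth 4.
One such decomposition:
Bags: B1 = {1, 2, 3, 4, 5}
Tree: (single bag)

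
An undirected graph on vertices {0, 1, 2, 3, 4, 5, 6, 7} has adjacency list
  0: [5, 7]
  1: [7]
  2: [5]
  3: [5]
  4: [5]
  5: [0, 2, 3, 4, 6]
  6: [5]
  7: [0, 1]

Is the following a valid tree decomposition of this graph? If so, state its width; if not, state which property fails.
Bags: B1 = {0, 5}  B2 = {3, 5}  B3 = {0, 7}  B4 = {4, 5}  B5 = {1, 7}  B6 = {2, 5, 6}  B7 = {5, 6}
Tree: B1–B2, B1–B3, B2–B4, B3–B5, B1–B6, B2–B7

No — bags containing vertex 6 are not connected in the tree.

A tree decomposition must satisfy three properties: every vertex lies in some bag; for every edge, both endpoints lie together in some bag; and for every vertex, the bags containing it form a connected subtree. Here bags containing vertex 6 are not connected in the tree, so the decomposition is invalid.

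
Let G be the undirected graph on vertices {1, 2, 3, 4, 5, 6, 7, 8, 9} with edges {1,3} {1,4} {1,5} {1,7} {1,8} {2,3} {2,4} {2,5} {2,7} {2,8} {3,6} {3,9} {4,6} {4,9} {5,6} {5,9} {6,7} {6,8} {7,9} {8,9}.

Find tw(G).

4

A width-4 tree decomposition is:
Bags: B1 = {1, 2, 6, 8, 9}  B2 = {1, 2, 3, 6, 9}  B3 = {1, 2, 6, 7, 9}  B4 = {1, 2, 4, 6, 9}  B5 = {1, 2, 5, 6, 9}
Tree: B1–B2, B2–B3, B3–B4, B4–B5
Every bag has size at most 5, so the width is 5 − 1 = 4 and tw(G) ≤ 4. For the lower bound: the 5 vertex sets {6,8}, {2,3}, {1,7}, {9}, {4} are disjoint, each induces a connected subgraph, and every pair is joined by at least one edge of G. Contracting each set to a single vertex therefore yields K_{5} as a minor, and since treewidth is minor-monotone, tw(G) ≥ tw(K_{5}) = 4. Therefore the treewidth is 4.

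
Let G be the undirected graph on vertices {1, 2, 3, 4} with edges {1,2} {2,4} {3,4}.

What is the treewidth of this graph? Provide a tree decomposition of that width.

Every bag has size at most 2, so the width is 2 − 1 = 1 and tw(G) ≤ 1. Any graph with an edge has treewidth ≥ 1, and G has the edge 3–4. Hence tw(G) = 1 exactly.

Treewidth 1.
One optimal decomposition is:
Bags: B1 = {3, 4}  B2 = {2, 4}  B3 = {1, 2}
Tree: B1–B2, B2–B3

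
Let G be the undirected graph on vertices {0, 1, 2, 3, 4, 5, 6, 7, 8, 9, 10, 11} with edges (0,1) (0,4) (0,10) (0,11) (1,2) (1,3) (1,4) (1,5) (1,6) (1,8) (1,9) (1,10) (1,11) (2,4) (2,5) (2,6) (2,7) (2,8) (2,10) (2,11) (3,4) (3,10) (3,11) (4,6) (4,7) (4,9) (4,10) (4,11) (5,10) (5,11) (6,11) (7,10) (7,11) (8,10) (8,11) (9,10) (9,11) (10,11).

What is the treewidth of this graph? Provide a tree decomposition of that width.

Treewidth 4.
One optimal decomposition is:
Bags: B1 = {1, 4, 9, 10, 11}  B2 = {1, 2, 4, 10, 11}  B3 = {0, 1, 4, 10, 11}  B4 = {2, 4, 7, 10, 11}  B5 = {1, 3, 4, 10, 11}  B6 = {1, 2, 4, 6, 11}  B7 = {1, 2, 5, 10, 11}  B8 = {1, 2, 8, 10, 11}
Tree: B1–B2, B1–B3, B2–B4, B1–B5, B2–B6, B2–B7, B7–B8

Every bag has size at most 5, so the width is 5 − 1 = 4 and tw(G) ≤ 4. Conversely, {1, 2, 8, 10, 11} is a clique of size 5, and the vertices of any clique must share a bag in every tree decomposition; so some bag has ≥ 5 vertices and tw(G) ≥ 4. Therefore the treewidth is 4.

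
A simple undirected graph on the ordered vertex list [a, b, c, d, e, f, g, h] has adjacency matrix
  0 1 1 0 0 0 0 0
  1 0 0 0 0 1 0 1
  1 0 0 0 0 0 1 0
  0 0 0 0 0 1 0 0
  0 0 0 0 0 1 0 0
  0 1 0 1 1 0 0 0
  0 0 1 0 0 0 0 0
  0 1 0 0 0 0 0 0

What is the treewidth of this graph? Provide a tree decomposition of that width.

The largest bag has 2 vertices, giving width 1; this decomposition certifies tw(G) ≤ 1. G has an edge, so its treewidth is at least 1. Combining the bounds, tw(G) = 1.

Treewidth 1.
Bags: B1 = {e, f}  B2 = {b, f}  B3 = {b, h}  B4 = {d, f}  B5 = {a, b}  B6 = {a, c}  B7 = {c, g}
Tree: B1–B2, B2–B3, B2–B4, B3–B5, B5–B6, B6–B7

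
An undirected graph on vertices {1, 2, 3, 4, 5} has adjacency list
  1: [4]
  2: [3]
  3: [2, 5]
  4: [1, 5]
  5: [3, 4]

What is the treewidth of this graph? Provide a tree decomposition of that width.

The largest bag has 2 vertices, giving width 1; this decomposition certifies tw(G) ≤ 1. G has an edge, so its treewidth is at least 1. Hence tw(G) = 1 exactly.

Treewidth 1.
One such decomposition:
Bags: B1 = {4, 5}  B2 = {3, 5}  B3 = {2, 3}  B4 = {1, 4}
Tree: B1–B2, B2–B3, B1–B4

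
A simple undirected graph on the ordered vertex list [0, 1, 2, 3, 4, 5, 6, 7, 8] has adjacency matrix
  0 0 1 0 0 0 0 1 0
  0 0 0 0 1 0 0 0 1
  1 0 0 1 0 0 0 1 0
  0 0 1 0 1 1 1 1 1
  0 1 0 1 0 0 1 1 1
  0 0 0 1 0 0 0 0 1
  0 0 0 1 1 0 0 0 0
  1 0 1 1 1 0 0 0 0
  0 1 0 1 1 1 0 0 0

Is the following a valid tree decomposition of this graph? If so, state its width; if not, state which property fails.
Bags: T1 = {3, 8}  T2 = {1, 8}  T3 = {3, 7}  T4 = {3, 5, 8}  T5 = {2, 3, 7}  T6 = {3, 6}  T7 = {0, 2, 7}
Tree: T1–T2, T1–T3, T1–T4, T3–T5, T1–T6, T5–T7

A tree decomposition must satisfy three properties: every vertex lies in some bag; for every edge, both endpoints lie together in some bag; and for every vertex, the bags containing it form a connected subtree. Here vertex 4 appears in no bag, so the decomposition is invalid.

No — vertex 4 appears in no bag.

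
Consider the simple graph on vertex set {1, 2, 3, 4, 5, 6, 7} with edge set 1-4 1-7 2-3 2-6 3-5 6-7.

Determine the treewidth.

1

A width-1 tree decomposition is:
Bags: B1 = {1, 4}  B2 = {1, 7}  B3 = {6, 7}  B4 = {2, 6}  B5 = {2, 3}  B6 = {3, 5}
Tree: B1–B2, B2–B3, B3–B4, B4–B5, B5–B6
Each bag holds 2 vertices, so the decomposition has width 1, which upper-bounds the treewidth. Any graph with an edge has treewidth ≥ 1, and G has the edge 4–1. Combining the bounds, tw(G) = 1.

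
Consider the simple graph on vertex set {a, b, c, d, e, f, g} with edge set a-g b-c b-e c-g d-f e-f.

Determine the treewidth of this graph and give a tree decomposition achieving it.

Treewidth 1.
Bags: B1 = {d, f}  B2 = {e, f}  B3 = {b, e}  B4 = {b, c}  B5 = {c, g}  B6 = {a, g}
Tree: B1–B2, B2–B3, B3–B4, B4–B5, B5–B6

The largest bag has 2 vertices, giving width 1; this decomposition certifies tw(G) ≤ 1. Since G has at least one edge (e.g. d–f), it is not an edgeless graph, so tw(G) ≥ 1. Combining the bounds, tw(G) = 1.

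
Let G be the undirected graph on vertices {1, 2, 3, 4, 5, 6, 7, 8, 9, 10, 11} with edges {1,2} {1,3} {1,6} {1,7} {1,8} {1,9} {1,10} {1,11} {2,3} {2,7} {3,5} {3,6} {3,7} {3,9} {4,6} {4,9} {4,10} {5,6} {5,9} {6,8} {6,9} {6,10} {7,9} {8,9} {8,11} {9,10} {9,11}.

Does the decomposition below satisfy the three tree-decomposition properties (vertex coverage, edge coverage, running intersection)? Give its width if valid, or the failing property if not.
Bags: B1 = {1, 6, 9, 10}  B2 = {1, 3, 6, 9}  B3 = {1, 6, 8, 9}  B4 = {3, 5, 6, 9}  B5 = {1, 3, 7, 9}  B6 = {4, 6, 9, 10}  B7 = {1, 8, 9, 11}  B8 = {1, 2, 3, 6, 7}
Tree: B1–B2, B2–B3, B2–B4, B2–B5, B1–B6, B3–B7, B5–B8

No — bags containing vertex 6 are not connected in the tree.

A tree decomposition must satisfy three properties: every vertex lies in some bag; for every edge, both endpoints lie together in some bag; and for every vertex, the bags containing it form a connected subtree. Here bags containing vertex 6 are not connected in the tree, so the decomposition is invalid.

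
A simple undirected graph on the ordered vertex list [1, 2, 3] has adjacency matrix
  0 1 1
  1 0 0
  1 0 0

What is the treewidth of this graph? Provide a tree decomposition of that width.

Each bag holds 2 vertices, so the decomposition has width 1, which upper-bounds the treewidth. Since G has at least one edge (e.g. 1–3), it is not an edgeless graph, so tw(G) ≥ 1. Combining the bounds, tw(G) = 1.

Treewidth 1.
Bags: B1 = {1, 3}  B2 = {1, 2}
Tree: B1–B2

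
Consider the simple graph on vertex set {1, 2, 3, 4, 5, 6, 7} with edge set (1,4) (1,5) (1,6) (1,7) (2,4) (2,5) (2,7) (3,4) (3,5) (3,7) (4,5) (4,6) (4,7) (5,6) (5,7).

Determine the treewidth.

3

A width-3 tree decomposition is:
Bags: B1 = {2, 4, 5, 7}  B2 = {3, 4, 5, 7}  B3 = {1, 4, 5, 7}  B4 = {1, 4, 5, 6}
Tree: B1–B2, B1–B3, B3–B4
The largest bag has 4 vertices, giving width 3; this decomposition certifies tw(G) ≤ 3. On the other hand G contains the 4-clique {1, 4, 5, 6}. A clique must lie in a single bag of any decomposition, so no decomposition can have width below 3. Combining the bounds, tw(G) = 3.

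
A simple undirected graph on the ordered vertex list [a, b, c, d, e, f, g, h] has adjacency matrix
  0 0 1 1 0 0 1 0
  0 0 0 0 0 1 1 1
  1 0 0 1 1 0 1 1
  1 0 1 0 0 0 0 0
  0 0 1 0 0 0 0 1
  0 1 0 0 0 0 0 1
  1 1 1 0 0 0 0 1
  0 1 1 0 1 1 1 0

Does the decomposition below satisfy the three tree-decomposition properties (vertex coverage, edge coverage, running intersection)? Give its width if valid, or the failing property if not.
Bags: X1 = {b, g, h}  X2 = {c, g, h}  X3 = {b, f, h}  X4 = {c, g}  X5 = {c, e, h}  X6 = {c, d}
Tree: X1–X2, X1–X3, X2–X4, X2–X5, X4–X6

A tree decomposition must satisfy three properties: every vertex lies in some bag; for every edge, both endpoints lie together in some bag; and for every vertex, the bags containing it form a connected subtree. Here vertex a appears in no bag, so the decomposition is invalid.

No — vertex a appears in no bag.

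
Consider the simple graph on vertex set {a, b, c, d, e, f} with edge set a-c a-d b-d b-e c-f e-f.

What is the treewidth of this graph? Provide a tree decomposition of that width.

Every bag has size at most 3, so the width is 3 − 1 = 2 and tw(G) ≤ 2. Since d–a–c–f–e–b–d is a cycle in G, G is not acyclic. Forests are exactly the graphs of treewidth ≤ 1, so tw(G) ≥ 2. The upper and lower bounds meet at 2, so that is the treewidth.

Treewidth 2.
One optimal decomposition is:
Bags: B1 = {a, c, d}  B2 = {c, d, f}  B3 = {d, e, f}  B4 = {b, d, e}
Tree: B1–B2, B2–B3, B3–B4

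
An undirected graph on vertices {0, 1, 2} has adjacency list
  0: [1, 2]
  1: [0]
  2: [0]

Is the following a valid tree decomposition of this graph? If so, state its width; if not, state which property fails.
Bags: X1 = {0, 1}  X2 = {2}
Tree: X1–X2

A tree decomposition must satisfy three properties: every vertex lies in some bag; for every edge, both endpoints lie together in some bag; and for every vertex, the bags containing it form a connected subtree. Here edge (0,2) lies in no bag, so the decomposition is invalid.

No — edge (0,2) lies in no bag.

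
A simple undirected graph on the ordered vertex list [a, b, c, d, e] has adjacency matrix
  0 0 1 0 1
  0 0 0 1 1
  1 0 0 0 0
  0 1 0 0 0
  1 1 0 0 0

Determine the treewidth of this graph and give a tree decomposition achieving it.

Treewidth 1.
Bags: B1 = {a, c}  B2 = {a, e}  B3 = {b, e}  B4 = {b, d}
Tree: B1–B2, B2–B3, B3–B4

Every bag has size at most 2, so the width is 2 − 1 = 1 and tw(G) ≤ 1. Any graph with an edge has treewidth ≥ 1, and G has the edge c–a. Hence tw(G) = 1 exactly.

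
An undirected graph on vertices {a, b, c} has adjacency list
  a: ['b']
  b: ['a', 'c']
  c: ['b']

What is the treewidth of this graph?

A width-1 tree decomposition is:
Bags: B1 = {b, c}  B2 = {a, b}
Tree: B1–B2
Each bag holds 2 vertices, so the decomposition has width 1, which upper-bounds the treewidth. Since G has at least one edge (e.g. b–c), it is not an edgeless graph, so tw(G) ≥ 1. Hence tw(G) = 1 exactly.

1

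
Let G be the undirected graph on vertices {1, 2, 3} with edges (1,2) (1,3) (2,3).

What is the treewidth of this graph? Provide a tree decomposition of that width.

Treewidth 2.
Bags: B1 = {1, 2, 3}
Tree: (single bag)

With just one bag of size 3, the width is 3 − 1 = 2, so tw(G) ≤ 2. Conversely, {1, 2, 3} is a clique of size 3, and the vertices of any clique must share a bag in every tree decomposition; so some bag has ≥ 3 vertices and tw(G) ≥ 2. The upper and lower bounds meet at 2, so that is the treewidth.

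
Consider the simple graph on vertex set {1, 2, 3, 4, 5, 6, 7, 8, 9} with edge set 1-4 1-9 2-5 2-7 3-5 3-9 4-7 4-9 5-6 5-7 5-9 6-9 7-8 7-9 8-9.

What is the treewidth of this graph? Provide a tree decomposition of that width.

Treewidth 2.
Bags: B1 = {5, 7, 9}  B2 = {4, 7, 9}  B3 = {7, 8, 9}  B4 = {3, 5, 9}  B5 = {2, 5, 7}  B6 = {5, 6, 9}  B7 = {1, 4, 9}
Tree: B1–B2, B2–B3, B1–B4, B1–B5, B4–B6, B2–B7

Each bag holds 3 vertices, so the decomposition has width 2, which upper-bounds the treewidth. Conversely, {7, 8, 9} is a clique of size 3, and the vertices of any clique must share a bag in every tree decomposition; so some bag has ≥ 3 vertices and tw(G) ≥ 2. Therefore the treewidth is 2.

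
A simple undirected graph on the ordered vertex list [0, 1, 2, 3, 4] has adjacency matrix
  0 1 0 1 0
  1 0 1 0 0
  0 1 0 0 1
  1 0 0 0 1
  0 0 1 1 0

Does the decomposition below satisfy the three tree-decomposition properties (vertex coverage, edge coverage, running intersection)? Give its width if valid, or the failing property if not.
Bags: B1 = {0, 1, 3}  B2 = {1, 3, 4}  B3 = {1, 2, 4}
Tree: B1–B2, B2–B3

Vertex coverage: the bags together contain {0, 1, 2, 3, 4}, the full vertex set. Edge coverage: each edge of G has both endpoints in at least one bag. Running intersection: for every vertex, the bags containing it form a connected subtree. All three properties hold, so this is a valid tree decomposition of width max|bag| − 1 = 2, and hence tw(G) ≤ 2.

Yes; width 2.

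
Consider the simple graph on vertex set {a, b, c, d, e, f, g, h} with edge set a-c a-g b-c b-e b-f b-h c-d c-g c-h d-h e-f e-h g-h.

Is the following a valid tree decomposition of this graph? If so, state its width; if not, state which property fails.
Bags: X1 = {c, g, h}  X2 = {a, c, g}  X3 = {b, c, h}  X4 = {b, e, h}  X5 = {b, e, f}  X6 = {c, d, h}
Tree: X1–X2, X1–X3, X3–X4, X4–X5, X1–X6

Yes; width 2.

Every vertex of G appears in some bag (union = {a, b, c, d, e, f, g, h}); every edge is covered by a bag; and for each vertex v the set of bags containing v is connected in the bag tree. The decomposition is therefore valid. The largest bag has 3 vertices, so the width is 2.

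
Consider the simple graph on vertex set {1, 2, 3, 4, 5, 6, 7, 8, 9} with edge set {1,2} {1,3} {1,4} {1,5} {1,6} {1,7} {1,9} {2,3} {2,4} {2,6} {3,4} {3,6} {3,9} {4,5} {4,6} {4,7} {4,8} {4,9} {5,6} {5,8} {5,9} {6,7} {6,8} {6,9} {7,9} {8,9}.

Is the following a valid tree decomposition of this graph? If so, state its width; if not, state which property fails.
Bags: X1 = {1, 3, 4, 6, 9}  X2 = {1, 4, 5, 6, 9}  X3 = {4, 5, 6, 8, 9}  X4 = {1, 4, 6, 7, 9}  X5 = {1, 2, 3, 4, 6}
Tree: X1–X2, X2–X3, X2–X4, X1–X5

Yes; width 4.

Checking the three conditions: (i) the bags cover all of {1, 2, 3, 4, 5, 6, 7, 8, 9}; (ii) for each edge, some bag contains both endpoints; (iii) the bags containing any fixed vertex form a subtree. All hold, so the decomposition is valid with width 5 − 1 = 4.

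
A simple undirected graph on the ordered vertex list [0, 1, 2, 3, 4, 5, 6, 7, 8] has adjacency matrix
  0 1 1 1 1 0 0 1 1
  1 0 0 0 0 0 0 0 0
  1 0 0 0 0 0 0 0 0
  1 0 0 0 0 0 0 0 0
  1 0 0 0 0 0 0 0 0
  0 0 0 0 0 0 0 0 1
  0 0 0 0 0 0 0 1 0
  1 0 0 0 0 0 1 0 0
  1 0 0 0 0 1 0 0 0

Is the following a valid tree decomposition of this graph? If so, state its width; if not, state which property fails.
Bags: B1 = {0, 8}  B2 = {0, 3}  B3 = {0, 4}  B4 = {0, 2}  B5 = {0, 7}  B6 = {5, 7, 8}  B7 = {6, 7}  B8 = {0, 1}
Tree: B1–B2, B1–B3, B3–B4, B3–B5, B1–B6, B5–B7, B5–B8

No — bags containing vertex 7 are not connected in the tree.

A tree decomposition must satisfy three properties: every vertex lies in some bag; for every edge, both endpoints lie together in some bag; and for every vertex, the bags containing it form a connected subtree. Here bags containing vertex 7 are not connected in the tree, so the decomposition is invalid.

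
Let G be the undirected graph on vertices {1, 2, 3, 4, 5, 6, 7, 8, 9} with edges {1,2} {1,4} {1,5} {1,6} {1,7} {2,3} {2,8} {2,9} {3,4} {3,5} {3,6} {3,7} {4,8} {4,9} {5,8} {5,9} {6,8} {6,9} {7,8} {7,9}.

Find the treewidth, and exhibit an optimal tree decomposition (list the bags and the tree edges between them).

The largest bag has 5 vertices, giving width 4; this decomposition certifies tw(G) ≤ 4. For the lower bound: the 5 vertex sets {1,2}, {4,9}, {7,8}, {3}, {6} are disjoint, each induces a connected subgraph, and every pair is joined by at least one edge of G. Contracting each set to a single vertex therefore yields K_{5} as a minor, and since treewidth is minor-monotone, tw(G) ≥ tw(K_{5}) = 4. Hence tw(G) = 4 exactly.

Treewidth 4.
One such decomposition:
Bags: B1 = {1, 2, 3, 8, 9}  B2 = {1, 3, 4, 8, 9}  B3 = {1, 3, 7, 8, 9}  B4 = {1, 3, 6, 8, 9}  B5 = {1, 3, 5, 8, 9}
Tree: B1–B2, B2–B3, B3–B4, B4–B5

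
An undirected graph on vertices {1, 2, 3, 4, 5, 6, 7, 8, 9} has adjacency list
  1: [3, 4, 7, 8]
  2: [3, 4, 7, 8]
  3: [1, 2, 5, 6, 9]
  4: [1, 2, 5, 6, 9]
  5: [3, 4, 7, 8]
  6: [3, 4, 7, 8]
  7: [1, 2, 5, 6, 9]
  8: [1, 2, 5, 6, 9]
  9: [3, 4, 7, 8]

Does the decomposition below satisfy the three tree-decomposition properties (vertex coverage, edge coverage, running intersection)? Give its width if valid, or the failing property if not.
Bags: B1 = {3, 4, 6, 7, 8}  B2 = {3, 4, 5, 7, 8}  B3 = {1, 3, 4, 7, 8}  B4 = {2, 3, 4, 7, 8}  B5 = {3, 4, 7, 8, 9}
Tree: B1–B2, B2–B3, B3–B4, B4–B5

Yes; width 4.

Every vertex of G appears in some bag (union = {1, 2, 3, 4, 5, 6, 7, 8, 9}); every edge is covered by a bag; and for each vertex v the set of bags containing v is connected in the bag tree. The decomposition is therefore valid. The largest bag has 5 vertices, so the width is 4.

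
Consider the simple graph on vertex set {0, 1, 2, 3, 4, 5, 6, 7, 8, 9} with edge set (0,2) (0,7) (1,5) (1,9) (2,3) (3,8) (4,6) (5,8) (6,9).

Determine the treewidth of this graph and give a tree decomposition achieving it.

Treewidth 1.
Bags: B1 = {0, 7}  B2 = {0, 2}  B3 = {2, 3}  B4 = {3, 8}  B5 = {5, 8}  B6 = {1, 5}  B7 = {1, 9}  B8 = {6, 9}  B9 = {4, 6}
Tree: B1–B2, B2–B3, B3–B4, B4–B5, B5–B6, B6–B7, B7–B8, B8–B9

Each bag holds 2 vertices, so the decomposition has width 1, which upper-bounds the treewidth. Since G has at least one edge (e.g. 7–0), it is not an edgeless graph, so tw(G) ≥ 1. Hence tw(G) = 1 exactly.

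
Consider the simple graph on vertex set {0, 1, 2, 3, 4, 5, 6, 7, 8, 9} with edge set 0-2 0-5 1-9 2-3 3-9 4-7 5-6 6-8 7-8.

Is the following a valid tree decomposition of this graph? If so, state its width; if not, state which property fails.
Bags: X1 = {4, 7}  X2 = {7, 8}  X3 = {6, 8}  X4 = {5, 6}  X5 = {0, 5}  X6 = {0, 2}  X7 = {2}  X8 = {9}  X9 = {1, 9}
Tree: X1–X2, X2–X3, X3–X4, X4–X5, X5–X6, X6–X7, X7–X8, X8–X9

A tree decomposition must satisfy three properties: every vertex lies in some bag; for every edge, both endpoints lie together in some bag; and for every vertex, the bags containing it form a connected subtree. Here vertex 3 appears in no bag, so the decomposition is invalid.

No — vertex 3 appears in no bag.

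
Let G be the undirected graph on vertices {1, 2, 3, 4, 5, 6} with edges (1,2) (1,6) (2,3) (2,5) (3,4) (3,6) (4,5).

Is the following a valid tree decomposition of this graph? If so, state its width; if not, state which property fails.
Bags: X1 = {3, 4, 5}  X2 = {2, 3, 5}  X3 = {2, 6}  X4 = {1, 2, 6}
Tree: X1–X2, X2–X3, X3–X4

A tree decomposition must satisfy three properties: every vertex lies in some bag; for every edge, both endpoints lie together in some bag; and for every vertex, the bags containing it form a connected subtree. Here edge (3,6) lies in no bag, so the decomposition is invalid.

No — edge (3,6) lies in no bag.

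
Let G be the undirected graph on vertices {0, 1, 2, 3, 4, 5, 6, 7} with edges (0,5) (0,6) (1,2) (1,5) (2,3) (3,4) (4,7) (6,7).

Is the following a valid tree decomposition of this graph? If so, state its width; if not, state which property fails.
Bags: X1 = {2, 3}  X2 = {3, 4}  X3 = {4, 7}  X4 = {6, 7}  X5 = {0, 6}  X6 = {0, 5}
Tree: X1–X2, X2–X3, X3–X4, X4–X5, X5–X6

A tree decomposition must satisfy three properties: every vertex lies in some bag; for every edge, both endpoints lie together in some bag; and for every vertex, the bags containing it form a connected subtree. Here vertex 1 appears in no bag, so the decomposition is invalid.

No — vertex 1 appears in no bag.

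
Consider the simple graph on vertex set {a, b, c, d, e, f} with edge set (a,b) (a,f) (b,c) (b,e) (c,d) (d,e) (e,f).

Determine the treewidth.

2

A width-2 tree decomposition is:
Bags: B1 = {b, c, d}  B2 = {b, d, e}  B3 = {a, b, e}  B4 = {a, e, f}
Tree: B1–B2, B2–B3, B3–B4
The largest bag has 3 vertices, giving width 2; this decomposition certifies tw(G) ≤ 2. Since c–d–e–b–c is a cycle in G, G is not acyclic. Forests are exactly the graphs of treewidth ≤ 1, so tw(G) ≥ 2. Therefore the treewidth is 2.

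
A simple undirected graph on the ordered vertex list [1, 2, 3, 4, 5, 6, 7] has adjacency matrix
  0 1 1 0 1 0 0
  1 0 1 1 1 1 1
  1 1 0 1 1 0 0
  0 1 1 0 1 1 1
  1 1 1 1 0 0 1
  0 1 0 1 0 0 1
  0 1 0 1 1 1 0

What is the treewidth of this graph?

A width-3 tree decomposition is:
Bags: B1 = {2, 4, 5, 7}  B2 = {2, 3, 4, 5}  B3 = {1, 2, 3, 5}  B4 = {2, 4, 6, 7}
Tree: B1–B2, B2–B3, B1–B4
Each bag holds 4 vertices, so the decomposition has width 3, which upper-bounds the treewidth. On the other hand G contains the 4-clique {1, 2, 3, 5}. A clique must lie in a single bag of any decomposition, so no decomposition can have width below 3. Hence tw(G) = 3 exactly.

3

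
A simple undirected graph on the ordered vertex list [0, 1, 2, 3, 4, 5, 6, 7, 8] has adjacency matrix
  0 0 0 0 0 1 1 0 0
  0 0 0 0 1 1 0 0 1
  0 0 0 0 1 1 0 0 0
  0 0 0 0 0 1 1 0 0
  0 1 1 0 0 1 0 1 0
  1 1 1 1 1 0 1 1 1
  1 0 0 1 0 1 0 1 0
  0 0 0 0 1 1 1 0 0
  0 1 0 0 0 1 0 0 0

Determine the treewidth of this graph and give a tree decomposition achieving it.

Treewidth 2.
Bags: B1 = {5, 6, 7}  B2 = {4, 5, 7}  B3 = {3, 5, 6}  B4 = {2, 4, 5}  B5 = {1, 4, 5}  B6 = {1, 5, 8}  B7 = {0, 5, 6}
Tree: B1–B2, B1–B3, B2–B4, B4–B5, B5–B6, B1–B7

The largest bag has 3 vertices, giving width 2; this decomposition certifies tw(G) ≤ 2. On the other hand G contains the 3-clique {0, 5, 6}. A clique must lie in a single bag of any decomposition, so no decomposition can have width below 2. Hence tw(G) = 2 exactly.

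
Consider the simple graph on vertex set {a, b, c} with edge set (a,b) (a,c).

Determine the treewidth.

1

A width-1 tree decomposition is:
Bags: B1 = {a, c}  B2 = {a, b}
Tree: B1–B2
Every bag has size at most 2, so the width is 2 − 1 = 1 and tw(G) ≤ 1. Since G has at least one edge (e.g. a–c), it is not an edgeless graph, so tw(G) ≥ 1. Therefore the treewidth is 1.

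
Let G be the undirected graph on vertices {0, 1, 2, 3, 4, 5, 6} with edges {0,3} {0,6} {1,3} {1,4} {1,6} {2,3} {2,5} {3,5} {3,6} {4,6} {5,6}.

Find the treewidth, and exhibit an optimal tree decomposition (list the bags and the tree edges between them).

Treewidth 2.
One optimal decomposition is:
Bags: B1 = {0, 3, 6}  B2 = {1, 3, 6}  B3 = {3, 5, 6}  B4 = {1, 4, 6}  B5 = {2, 3, 5}
Tree: B1–B2, B2–B3, B2–B4, B3–B5

Each bag holds 3 vertices, so the decomposition has width 2, which upper-bounds the treewidth. For the lower bound, the 3 vertices {2, 3, 5} are pairwise adjacent, and any tree decomposition puts a clique entirely inside one bag — forcing width ≥ 2. Combining the bounds, tw(G) = 2.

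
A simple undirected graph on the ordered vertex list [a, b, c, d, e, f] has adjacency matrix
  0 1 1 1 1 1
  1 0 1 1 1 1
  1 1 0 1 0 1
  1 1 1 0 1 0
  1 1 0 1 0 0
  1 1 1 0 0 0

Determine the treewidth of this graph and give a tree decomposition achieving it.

Treewidth 3.
One such decomposition:
Bags: B1 = {a, b, c, d}  B2 = {a, b, d, e}  B3 = {a, b, c, f}
Tree: B1–B2, B1–B3

Each bag holds 4 vertices, so the decomposition has width 3, which upper-bounds the treewidth. For the lower bound, the 4 vertices {a, b, d, e} are pairwise adjacent, and any tree decomposition puts a clique entirely inside one bag — forcing width ≥ 3. Therefore the treewidth is 3.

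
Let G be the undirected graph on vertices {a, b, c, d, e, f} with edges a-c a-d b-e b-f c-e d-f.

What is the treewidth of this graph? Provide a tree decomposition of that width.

Every bag has size at most 3, so the width is 3 − 1 = 2 and tw(G) ≤ 2. For the lower bound, G contains the cycle d–f–b–e–c–a–d, so G is not a forest; only forests have treewidth ≤ 1, hence tw(G) ≥ 2. Hence tw(G) = 2 exactly.

Treewidth 2.
One optimal decomposition is:
Bags: B1 = {b, d, f}  B2 = {b, d, e}  B3 = {c, d, e}  B4 = {a, c, d}
Tree: B1–B2, B2–B3, B3–B4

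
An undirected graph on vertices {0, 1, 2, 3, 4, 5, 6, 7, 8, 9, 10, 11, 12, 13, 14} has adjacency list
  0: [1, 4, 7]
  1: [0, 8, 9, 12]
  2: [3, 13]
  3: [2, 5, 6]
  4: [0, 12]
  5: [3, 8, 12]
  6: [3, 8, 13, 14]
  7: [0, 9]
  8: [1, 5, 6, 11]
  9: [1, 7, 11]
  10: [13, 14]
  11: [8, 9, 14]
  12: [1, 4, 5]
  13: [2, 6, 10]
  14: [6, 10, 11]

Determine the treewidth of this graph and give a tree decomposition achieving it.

Treewidth 3.
One such decomposition:
Bags: B1 = {2, 10, 13, 14}  B2 = {2, 6, 13, 14}  B3 = {2, 3, 6, 14}  B4 = {3, 6, 11, 14}  B5 = {3, 6, 8, 11}  B6 = {3, 5, 8, 11}  B7 = {5, 8, 9, 11}  B8 = {1, 5, 8, 9}  B9 = {1, 5, 9, 12}  B10 = {1, 7, 9, 12}  B11 = {0, 1, 7, 12}  B12 = {0, 4, 7, 12}
Tree: B1–B2, B2–B3, B3–B4, B4–B5, B5–B6, B6–B7, B7–B8, B8–B9, B9–B10, B10–B11, B11–B12

Every bag has size at most 4, so the width is 4 − 1 = 3 and tw(G) ≤ 3. For the lower bound: the 4 vertex sets {2,10,13}, {14}, {6}, {3,5,8,11} are disjoint, each induces a connected subgraph, and every pair is joined by at least one edge of G. Contracting each set to a single vertex therefore yields K_{4} as a minor, and since treewidth is minor-monotone, tw(G) ≥ tw(K_{4}) = 3. The upper and lower bounds meet at 3, so that is the treewidth.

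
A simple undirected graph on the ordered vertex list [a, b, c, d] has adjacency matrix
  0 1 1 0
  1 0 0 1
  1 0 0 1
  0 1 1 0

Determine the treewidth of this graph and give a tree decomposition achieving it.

Each bag holds 3 vertices, so the decomposition has width 2, which upper-bounds the treewidth. The edges d–c–a–b–d form a cycle, so G is not a tree and its treewidth is at least 2. Combining the bounds, tw(G) = 2.

Treewidth 2.
Bags: B1 = {a, c, d}  B2 = {a, b, d}
Tree: B1–B2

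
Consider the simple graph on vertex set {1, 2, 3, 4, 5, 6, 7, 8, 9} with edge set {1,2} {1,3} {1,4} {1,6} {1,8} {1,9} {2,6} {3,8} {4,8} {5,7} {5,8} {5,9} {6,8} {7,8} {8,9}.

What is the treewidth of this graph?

A width-2 tree decomposition is:
Bags: B1 = {1, 3, 8}  B2 = {1, 8, 9}  B3 = {1, 6, 8}  B4 = {5, 8, 9}  B5 = {5, 7, 8}  B6 = {1, 4, 8}  B7 = {1, 2, 6}
Tree: B1–B2, B2–B3, B2–B4, B4–B5, B1–B6, B3–B7
Every bag has size at most 3, so the width is 3 − 1 = 2 and tw(G) ≤ 2. For the lower bound, the 3 vertices {1, 8, 9} are pairwise adjacent, and any tree decomposition puts a clique entirely inside one bag — forcing width ≥ 2. Therefore the treewidth is 2.

2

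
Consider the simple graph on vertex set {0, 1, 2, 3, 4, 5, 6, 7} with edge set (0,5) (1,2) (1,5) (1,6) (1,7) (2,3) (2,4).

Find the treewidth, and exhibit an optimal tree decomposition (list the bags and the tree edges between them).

The largest bag has 2 vertices, giving width 1; this decomposition certifies tw(G) ≤ 1. Any graph with an edge has treewidth ≥ 1, and G has the edge 2–1. The upper and lower bounds meet at 1, so that is the treewidth.

Treewidth 1.
Bags: B1 = {1, 2}  B2 = {1, 6}  B3 = {1, 7}  B4 = {1, 5}  B5 = {0, 5}  B6 = {2, 3}  B7 = {2, 4}
Tree: B1–B2, B2–B3, B1–B4, B4–B5, B1–B6, B6–B7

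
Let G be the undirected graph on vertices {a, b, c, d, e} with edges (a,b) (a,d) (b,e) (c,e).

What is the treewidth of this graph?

A width-1 tree decomposition is:
Bags: B1 = {a, d}  B2 = {a, b}  B3 = {b, e}  B4 = {c, e}
Tree: B1–B2, B2–B3, B3–B4
Every bag has size at most 2, so the width is 2 − 1 = 1 and tw(G) ≤ 1. Since G has at least one edge (e.g. d–a), it is not an edgeless graph, so tw(G) ≥ 1. The upper and lower bounds meet at 1, so that is the treewidth.

1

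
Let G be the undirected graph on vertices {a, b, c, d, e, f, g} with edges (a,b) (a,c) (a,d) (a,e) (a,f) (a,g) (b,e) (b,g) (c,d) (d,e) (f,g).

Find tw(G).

2

A width-2 tree decomposition is:
Bags: B1 = {a, b, g}  B2 = {a, b, e}  B3 = {a, d, e}  B4 = {a, c, d}  B5 = {a, f, g}
Tree: B1–B2, B2–B3, B3–B4, B1–B5
Every bag has size at most 3, so the width is 3 − 1 = 2 and tw(G) ≤ 2. For the lower bound, the 3 vertices {a, d, e} are pairwise adjacent, and any tree decomposition puts a clique entirely inside one bag — forcing width ≥ 2. Combining the bounds, tw(G) = 2.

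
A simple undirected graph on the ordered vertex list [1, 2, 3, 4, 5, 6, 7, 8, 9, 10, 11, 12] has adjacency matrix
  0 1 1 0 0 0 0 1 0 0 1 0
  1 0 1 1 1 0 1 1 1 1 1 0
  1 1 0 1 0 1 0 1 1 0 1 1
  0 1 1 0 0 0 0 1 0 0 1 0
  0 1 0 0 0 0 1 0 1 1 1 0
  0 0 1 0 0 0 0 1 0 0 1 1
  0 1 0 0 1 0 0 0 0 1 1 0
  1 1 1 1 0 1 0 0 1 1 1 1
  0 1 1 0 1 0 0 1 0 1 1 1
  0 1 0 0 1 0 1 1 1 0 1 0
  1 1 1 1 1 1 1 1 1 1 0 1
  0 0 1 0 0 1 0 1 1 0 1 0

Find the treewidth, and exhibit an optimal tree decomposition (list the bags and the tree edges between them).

Every bag has size at most 5, so the width is 5 − 1 = 4 and tw(G) ≤ 4. For the lower bound, the 5 vertices {2, 8, 9, 10, 11} are pairwise adjacent, and any tree decomposition puts a clique entirely inside one bag — forcing width ≥ 4. Therefore the treewidth is 4.

Treewidth 4.
Bags: B1 = {3, 8, 9, 11, 12}  B2 = {2, 3, 8, 9, 11}  B3 = {2, 8, 9, 10, 11}  B4 = {2, 5, 9, 10, 11}  B5 = {1, 2, 3, 8, 11}  B6 = {2, 3, 4, 8, 11}  B7 = {2, 5, 7, 10, 11}  B8 = {3, 6, 8, 11, 12}
Tree: B1–B2, B2–B3, B3–B4, B2–B5, B2–B6, B4–B7, B1–B8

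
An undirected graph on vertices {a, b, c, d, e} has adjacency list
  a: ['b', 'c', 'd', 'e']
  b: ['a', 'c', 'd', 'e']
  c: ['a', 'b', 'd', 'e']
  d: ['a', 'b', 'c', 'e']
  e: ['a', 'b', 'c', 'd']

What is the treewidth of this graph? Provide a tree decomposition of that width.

A single bag containing all 5 vertices is trivially a valid decomposition of width 4. For the lower bound, the 5 vertices {a, b, c, d, e} are pairwise adjacent, and any tree decomposition puts a clique entirely inside one bag — forcing width ≥ 4. The upper and lower bounds meet at 4, so that is the treewidth.

Treewidth 4.
Bags: B1 = {a, b, c, d, e}
Tree: (single bag)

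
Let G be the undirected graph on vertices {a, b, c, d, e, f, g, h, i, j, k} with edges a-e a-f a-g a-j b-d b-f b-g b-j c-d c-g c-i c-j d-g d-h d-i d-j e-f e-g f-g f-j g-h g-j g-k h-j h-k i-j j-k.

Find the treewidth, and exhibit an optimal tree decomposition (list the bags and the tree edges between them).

Every bag has size at most 4, so the width is 4 − 1 = 3 and tw(G) ≤ 3. Conversely, {d, g, h, j} is a clique of size 4, and the vertices of any clique must share a bag in every tree decomposition; so some bag has ≥ 4 vertices and tw(G) ≥ 3. Combining the bounds, tw(G) = 3.

Treewidth 3.
One such decomposition:
Bags: B1 = {d, g, h, j}  B2 = {g, h, j, k}  B3 = {b, d, g, j}  B4 = {b, f, g, j}  B5 = {c, d, g, j}  B6 = {a, f, g, j}  B7 = {a, e, f, g}  B8 = {c, d, i, j}
Tree: B1–B2, B1–B3, B3–B4, B1–B5, B4–B6, B6–B7, B5–B8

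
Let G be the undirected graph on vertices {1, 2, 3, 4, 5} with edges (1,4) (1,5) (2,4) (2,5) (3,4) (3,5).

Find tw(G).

A width-2 tree decomposition is:
Bags: B1 = {3, 4, 5}  B2 = {1, 4, 5}  B3 = {2, 4, 5}
Tree: B1–B2, B2–B3
Every bag has size at most 3, so the width is 3 − 1 = 2 and tw(G) ≤ 2. The edges 3–5–1–4–3 form a cycle, so G is not a tree and its treewidth is at least 2. Therefore the treewidth is 2.

2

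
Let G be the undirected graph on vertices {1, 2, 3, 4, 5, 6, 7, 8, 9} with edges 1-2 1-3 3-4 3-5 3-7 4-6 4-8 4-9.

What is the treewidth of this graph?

1

A width-1 tree decomposition is:
Bags: B1 = {3, 4}  B2 = {1, 3}  B3 = {4, 8}  B4 = {3, 7}  B5 = {1, 2}  B6 = {4, 6}  B7 = {4, 9}  B8 = {3, 5}
Tree: B1–B2, B1–B3, B1–B4, B2–B5, B1–B6, B6–B7, B2–B8
The largest bag has 2 vertices, giving width 1; this decomposition certifies tw(G) ≤ 1. G has an edge, so its treewidth is at least 1. Therefore the treewidth is 1.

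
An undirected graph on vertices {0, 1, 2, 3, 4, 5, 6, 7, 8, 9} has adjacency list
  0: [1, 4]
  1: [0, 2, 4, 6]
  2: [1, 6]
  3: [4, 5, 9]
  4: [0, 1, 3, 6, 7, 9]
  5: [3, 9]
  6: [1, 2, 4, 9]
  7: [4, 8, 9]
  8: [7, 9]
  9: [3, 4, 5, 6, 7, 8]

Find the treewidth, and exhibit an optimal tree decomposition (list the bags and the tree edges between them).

Treewidth 2.
One such decomposition:
Bags: B1 = {4, 6, 9}  B2 = {4, 7, 9}  B3 = {1, 4, 6}  B4 = {1, 2, 6}  B5 = {3, 4, 9}  B6 = {7, 8, 9}  B7 = {3, 5, 9}  B8 = {0, 1, 4}
Tree: B1–B2, B1–B3, B3–B4, B1–B5, B2–B6, B5–B7, B3–B8

The largest bag has 3 vertices, giving width 2; this decomposition certifies tw(G) ≤ 2. For the lower bound, the 3 vertices {7, 8, 9} are pairwise adjacent, and any tree decomposition puts a clique entirely inside one bag — forcing width ≥ 2. Hence tw(G) = 2 exactly.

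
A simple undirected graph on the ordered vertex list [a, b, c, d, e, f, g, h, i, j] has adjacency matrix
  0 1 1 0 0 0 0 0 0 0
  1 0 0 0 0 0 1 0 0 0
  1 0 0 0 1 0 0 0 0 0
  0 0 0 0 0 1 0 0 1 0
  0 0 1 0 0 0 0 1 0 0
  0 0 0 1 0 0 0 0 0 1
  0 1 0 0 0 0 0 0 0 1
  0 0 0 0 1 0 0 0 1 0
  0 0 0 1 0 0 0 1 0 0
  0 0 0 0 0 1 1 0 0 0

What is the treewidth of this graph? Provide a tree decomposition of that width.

Treewidth 2.
One optimal decomposition is:
Bags: B1 = {c, e, h}  B2 = {a, c, h}  B3 = {a, b, h}  B4 = {b, g, h}  B5 = {g, h, j}  B6 = {f, h, j}  B7 = {d, f, h}  B8 = {d, h, i}
Tree: B1–B2, B2–B3, B3–B4, B4–B5, B5–B6, B6–B7, B7–B8

Each bag holds 3 vertices, so the decomposition has width 2, which upper-bounds the treewidth. Since h–e–c–a–b–g–j–f–d–i–h is a cycle in G, G is not acyclic. Forests are exactly the graphs of treewidth ≤ 1, so tw(G) ≥ 2. The upper and lower bounds meet at 2, so that is the treewidth.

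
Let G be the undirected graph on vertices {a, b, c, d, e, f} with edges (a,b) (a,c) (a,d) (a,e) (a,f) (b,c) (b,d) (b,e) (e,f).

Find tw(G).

A width-2 tree decomposition is:
Bags: B1 = {a, b, d}  B2 = {a, b, e}  B3 = {a, b, c}  B4 = {a, e, f}
Tree: B1–B2, B2–B3, B2–B4
Every bag has size at most 3, so the width is 3 − 1 = 2 and tw(G) ≤ 2. Conversely, {a, e, f} is a clique of size 3, and the vertices of any clique must share a bag in every tree decomposition; so some bag has ≥ 3 vertices and tw(G) ≥ 2. The upper and lower bounds meet at 2, so that is the treewidth.

2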